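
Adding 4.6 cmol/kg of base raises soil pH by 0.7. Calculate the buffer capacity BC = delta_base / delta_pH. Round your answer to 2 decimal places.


Step 1: BC = change in base / change in pH
Step 2: BC = 4.6 / 0.7
Step 3: BC = 6.57 cmol/(kg*pH unit)

6.57


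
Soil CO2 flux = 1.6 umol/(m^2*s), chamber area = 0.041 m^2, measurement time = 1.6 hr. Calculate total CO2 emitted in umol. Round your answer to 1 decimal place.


Step 1: Convert time to seconds: 1.6 hr * 3600 = 5760.0 s
Step 2: Total = flux * area * time_s
Step 3: Total = 1.6 * 0.041 * 5760.0
Step 4: Total = 377.9 umol

377.9


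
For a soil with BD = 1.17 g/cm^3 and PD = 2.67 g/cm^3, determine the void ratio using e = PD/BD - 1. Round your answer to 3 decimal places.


Step 1: e = PD / BD - 1
Step 2: e = 2.67 / 1.17 - 1
Step 3: e = 2.28205 - 1
Step 4: e = 1.282

1.282


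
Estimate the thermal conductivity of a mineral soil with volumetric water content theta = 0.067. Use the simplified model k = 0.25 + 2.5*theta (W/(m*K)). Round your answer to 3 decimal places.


Step 1: k = 0.25 + 2.5 * theta
Step 2: k = 0.25 + 2.5 * 0.067
Step 3: k = 0.25 + 0.168
Step 4: k = 0.418 W/(m*K)

0.418


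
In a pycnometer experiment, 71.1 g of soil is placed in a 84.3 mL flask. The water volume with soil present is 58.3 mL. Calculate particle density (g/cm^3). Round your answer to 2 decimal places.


Step 1: Volume of solids = flask volume - water volume with soil
Step 2: V_solids = 84.3 - 58.3 = 26.0 mL
Step 3: Particle density = mass / V_solids = 71.1 / 26.0 = 2.73 g/cm^3

2.73


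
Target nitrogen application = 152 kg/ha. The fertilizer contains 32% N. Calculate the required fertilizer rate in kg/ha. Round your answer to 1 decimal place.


Step 1: Fertilizer rate = target N / (N content / 100)
Step 2: Rate = 152 / (32 / 100)
Step 3: Rate = 152 / 0.32
Step 4: Rate = 475.0 kg/ha

475.0


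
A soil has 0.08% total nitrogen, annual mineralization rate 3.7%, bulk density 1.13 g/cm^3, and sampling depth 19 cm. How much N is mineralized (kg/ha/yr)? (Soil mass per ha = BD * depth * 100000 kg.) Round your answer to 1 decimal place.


Step 1: Soil mass per ha = BD * depth * 100000 = 1.13 * 19 * 100000 = 2147000 kg
Step 2: Total N pool = soil mass * N%/100 = 2147000 * 0.08/100 = 1717.6 kg/ha
Step 3: N mineralized = N pool * rate%/100 = 1717.6 * 3.7/100 = 63.6 kg/ha/yr

63.6


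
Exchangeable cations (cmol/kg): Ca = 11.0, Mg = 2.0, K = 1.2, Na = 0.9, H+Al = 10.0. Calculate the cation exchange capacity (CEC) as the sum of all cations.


Step 1: CEC = Ca + Mg + K + Na + (H+Al)
Step 2: CEC = 11.0 + 2.0 + 1.2 + 0.9 + 10.0
Step 3: CEC = 25.1 cmol/kg

25.1


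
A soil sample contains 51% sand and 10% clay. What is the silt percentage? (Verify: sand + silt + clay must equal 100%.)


Step 1: sand + silt + clay = 100%
Step 2: silt = 100 - sand - clay
Step 3: silt = 100 - 51 - 10
Step 4: silt = 39%

39


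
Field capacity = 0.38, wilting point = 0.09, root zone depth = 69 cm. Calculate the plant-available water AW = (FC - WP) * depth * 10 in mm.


Step 1: Available water = (FC - WP) * depth * 10
Step 2: AW = (0.38 - 0.09) * 69 * 10
Step 3: AW = 0.29 * 69 * 10
Step 4: AW = 200.1 mm

200.1


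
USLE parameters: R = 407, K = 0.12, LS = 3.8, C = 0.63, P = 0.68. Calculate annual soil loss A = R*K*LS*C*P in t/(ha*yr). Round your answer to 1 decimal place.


Step 1: A = R * K * LS * C * P
Step 2: R * K = 407 * 0.12 = 48.84
Step 3: (R*K) * LS = 48.84 * 3.8 = 185.592
Step 4: * C * P = 185.592 * 0.63 * 0.68 = 79.5
Step 5: A = 79.5 t/(ha*yr)

79.5


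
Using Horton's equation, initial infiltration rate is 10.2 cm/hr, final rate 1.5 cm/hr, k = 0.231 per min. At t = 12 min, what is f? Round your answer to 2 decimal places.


Step 1: f = fc + (f0 - fc) * exp(-k * t)
Step 2: exp(-0.231 * 12) = 0.062537
Step 3: f = 1.5 + (10.2 - 1.5) * 0.062537
Step 4: f = 1.5 + 8.7 * 0.062537
Step 5: f = 2.04 cm/hr

2.04


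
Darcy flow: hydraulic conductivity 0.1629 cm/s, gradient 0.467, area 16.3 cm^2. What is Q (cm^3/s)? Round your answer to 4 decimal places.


Step 1: Apply Darcy's law: Q = K * i * A
Step 2: Q = 0.1629 * 0.467 * 16.3
Step 3: Q = 1.24 cm^3/s

1.24


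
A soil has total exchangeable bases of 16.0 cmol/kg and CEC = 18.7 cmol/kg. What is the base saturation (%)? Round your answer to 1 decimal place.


Step 1: BS = 100 * (sum of bases) / CEC
Step 2: BS = 100 * 16.0 / 18.7
Step 3: BS = 85.6%

85.6


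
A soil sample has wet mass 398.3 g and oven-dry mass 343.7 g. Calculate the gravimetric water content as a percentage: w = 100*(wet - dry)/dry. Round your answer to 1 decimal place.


Step 1: Water mass = wet - dry = 398.3 - 343.7 = 54.6 g
Step 2: w = 100 * water mass / dry mass
Step 3: w = 100 * 54.6 / 343.7 = 15.9%

15.9


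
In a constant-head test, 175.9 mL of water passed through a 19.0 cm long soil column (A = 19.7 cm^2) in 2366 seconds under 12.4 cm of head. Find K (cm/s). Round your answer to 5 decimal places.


Step 1: K = Q * L / (A * t * h)
Step 2: Numerator = 175.9 * 19.0 = 3342.1
Step 3: Denominator = 19.7 * 2366 * 12.4 = 577966.48
Step 4: K = 3342.1 / 577966.48 = 0.00578 cm/s

0.00578


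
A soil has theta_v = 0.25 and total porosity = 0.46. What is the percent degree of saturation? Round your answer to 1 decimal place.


Step 1: S = 100 * theta_v / n
Step 2: S = 100 * 0.25 / 0.46
Step 3: S = 54.3%

54.3


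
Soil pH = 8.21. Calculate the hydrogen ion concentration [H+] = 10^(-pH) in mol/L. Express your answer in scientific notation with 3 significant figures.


Step 1: [H+] = 10^(-pH)
Step 2: [H+] = 10^(-8.21)
Step 3: [H+] = 6.17e-09 mol/L

6.17e-09


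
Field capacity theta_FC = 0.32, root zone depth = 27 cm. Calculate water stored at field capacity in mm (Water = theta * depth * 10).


Step 1: Water (mm) = theta_FC * depth (cm) * 10
Step 2: Water = 0.32 * 27 * 10
Step 3: Water = 86.4 mm

86.4


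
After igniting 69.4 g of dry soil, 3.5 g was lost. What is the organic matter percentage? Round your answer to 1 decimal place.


Step 1: OM% = 100 * LOI / sample mass
Step 2: OM = 100 * 3.5 / 69.4
Step 3: OM = 5.0%

5.0


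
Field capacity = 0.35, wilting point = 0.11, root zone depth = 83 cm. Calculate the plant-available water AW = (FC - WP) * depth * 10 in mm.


Step 1: Available water = (FC - WP) * depth * 10
Step 2: AW = (0.35 - 0.11) * 83 * 10
Step 3: AW = 0.24 * 83 * 10
Step 4: AW = 199.2 mm

199.2


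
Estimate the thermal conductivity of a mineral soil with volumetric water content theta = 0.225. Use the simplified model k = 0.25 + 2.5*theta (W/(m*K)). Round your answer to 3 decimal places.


Step 1: k = 0.25 + 2.5 * theta
Step 2: k = 0.25 + 2.5 * 0.225
Step 3: k = 0.25 + 0.563
Step 4: k = 0.813 W/(m*K)

0.813


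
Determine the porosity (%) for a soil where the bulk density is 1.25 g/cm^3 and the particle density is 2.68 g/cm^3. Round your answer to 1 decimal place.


Step 1: Formula: n = 100 * (1 - BD / PD)
Step 2: n = 100 * (1 - 1.25 / 2.68)
Step 3: n = 100 * (1 - 0.46642)
Step 4: n = 53.4%

53.4


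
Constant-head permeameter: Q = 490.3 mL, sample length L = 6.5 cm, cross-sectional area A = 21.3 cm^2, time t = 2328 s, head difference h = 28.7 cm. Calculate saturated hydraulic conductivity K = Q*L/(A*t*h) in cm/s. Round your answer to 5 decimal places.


Step 1: K = Q * L / (A * t * h)
Step 2: Numerator = 490.3 * 6.5 = 3186.95
Step 3: Denominator = 21.3 * 2328 * 28.7 = 1423129.68
Step 4: K = 3186.95 / 1423129.68 = 0.00224 cm/s

0.00224


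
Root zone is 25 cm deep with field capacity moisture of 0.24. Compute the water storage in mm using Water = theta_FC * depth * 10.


Step 1: Water (mm) = theta_FC * depth (cm) * 10
Step 2: Water = 0.24 * 25 * 10
Step 3: Water = 60.0 mm

60.0


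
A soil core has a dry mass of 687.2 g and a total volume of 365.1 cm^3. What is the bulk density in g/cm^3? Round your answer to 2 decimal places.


Step 1: Identify the formula: BD = dry mass / volume
Step 2: Substitute values: BD = 687.2 / 365.1
Step 3: BD = 1.88 g/cm^3

1.88


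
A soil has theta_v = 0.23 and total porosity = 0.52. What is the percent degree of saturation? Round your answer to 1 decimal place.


Step 1: S = 100 * theta_v / n
Step 2: S = 100 * 0.23 / 0.52
Step 3: S = 44.2%

44.2


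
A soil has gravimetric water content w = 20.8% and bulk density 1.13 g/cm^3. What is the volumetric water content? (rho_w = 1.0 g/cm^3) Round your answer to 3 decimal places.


Step 1: theta = (w / 100) * BD / rho_w
Step 2: theta = (20.8 / 100) * 1.13 / 1.0
Step 3: theta = 0.208 * 1.13
Step 4: theta = 0.235

0.235


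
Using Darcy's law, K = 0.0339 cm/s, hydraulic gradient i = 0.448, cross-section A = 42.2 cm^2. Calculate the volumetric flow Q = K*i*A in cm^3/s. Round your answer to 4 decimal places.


Step 1: Apply Darcy's law: Q = K * i * A
Step 2: Q = 0.0339 * 0.448 * 42.2
Step 3: Q = 0.6409 cm^3/s

0.6409


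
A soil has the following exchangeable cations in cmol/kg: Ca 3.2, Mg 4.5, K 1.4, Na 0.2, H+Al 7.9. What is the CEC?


Step 1: CEC = Ca + Mg + K + Na + (H+Al)
Step 2: CEC = 3.2 + 4.5 + 1.4 + 0.2 + 7.9
Step 3: CEC = 17.2 cmol/kg

17.2


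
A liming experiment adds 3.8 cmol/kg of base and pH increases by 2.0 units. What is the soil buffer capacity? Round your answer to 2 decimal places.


Step 1: BC = change in base / change in pH
Step 2: BC = 3.8 / 2.0
Step 3: BC = 1.9 cmol/(kg*pH unit)

1.9


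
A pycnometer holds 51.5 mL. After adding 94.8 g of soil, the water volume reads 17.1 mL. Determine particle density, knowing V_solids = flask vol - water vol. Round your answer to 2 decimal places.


Step 1: Volume of solids = flask volume - water volume with soil
Step 2: V_solids = 51.5 - 17.1 = 34.4 mL
Step 3: Particle density = mass / V_solids = 94.8 / 34.4 = 2.76 g/cm^3

2.76


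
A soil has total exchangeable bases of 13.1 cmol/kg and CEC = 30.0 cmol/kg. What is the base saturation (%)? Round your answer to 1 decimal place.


Step 1: BS = 100 * (sum of bases) / CEC
Step 2: BS = 100 * 13.1 / 30.0
Step 3: BS = 43.7%

43.7


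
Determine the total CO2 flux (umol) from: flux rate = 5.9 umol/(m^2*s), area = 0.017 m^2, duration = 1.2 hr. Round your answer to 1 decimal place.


Step 1: Convert time to seconds: 1.2 hr * 3600 = 4320.0 s
Step 2: Total = flux * area * time_s
Step 3: Total = 5.9 * 0.017 * 4320.0
Step 4: Total = 433.3 umol

433.3


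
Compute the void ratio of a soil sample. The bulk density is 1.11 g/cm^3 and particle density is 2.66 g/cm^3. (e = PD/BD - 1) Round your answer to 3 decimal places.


Step 1: e = PD / BD - 1
Step 2: e = 2.66 / 1.11 - 1
Step 3: e = 2.3964 - 1
Step 4: e = 1.396

1.396


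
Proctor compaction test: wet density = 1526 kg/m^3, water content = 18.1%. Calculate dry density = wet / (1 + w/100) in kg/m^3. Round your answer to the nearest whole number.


Step 1: Dry density = wet density / (1 + w/100)
Step 2: Dry density = 1526 / (1 + 18.1/100)
Step 3: Dry density = 1526 / 1.181
Step 4: Dry density = 1292 kg/m^3

1292


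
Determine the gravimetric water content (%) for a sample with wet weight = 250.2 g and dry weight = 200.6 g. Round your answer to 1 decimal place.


Step 1: Water mass = wet - dry = 250.2 - 200.6 = 49.6 g
Step 2: w = 100 * water mass / dry mass
Step 3: w = 100 * 49.6 / 200.6 = 24.7%

24.7


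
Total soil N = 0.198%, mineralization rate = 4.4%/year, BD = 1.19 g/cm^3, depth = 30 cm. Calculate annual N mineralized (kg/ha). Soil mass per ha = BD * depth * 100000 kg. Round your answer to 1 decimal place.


Step 1: Soil mass per ha = BD * depth * 100000 = 1.19 * 30 * 100000 = 3570000 kg
Step 2: Total N pool = soil mass * N%/100 = 3570000 * 0.198/100 = 7068.6 kg/ha
Step 3: N mineralized = N pool * rate%/100 = 7068.6 * 4.4/100 = 311.0 kg/ha/yr

311.0


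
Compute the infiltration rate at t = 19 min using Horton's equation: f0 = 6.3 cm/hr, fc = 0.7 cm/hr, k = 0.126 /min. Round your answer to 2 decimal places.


Step 1: f = fc + (f0 - fc) * exp(-k * t)
Step 2: exp(-0.126 * 19) = 0.091264
Step 3: f = 0.7 + (6.3 - 0.7) * 0.091264
Step 4: f = 0.7 + 5.6 * 0.091264
Step 5: f = 1.21 cm/hr

1.21


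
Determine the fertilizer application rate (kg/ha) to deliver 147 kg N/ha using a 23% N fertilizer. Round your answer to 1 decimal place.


Step 1: Fertilizer rate = target N / (N content / 100)
Step 2: Rate = 147 / (23 / 100)
Step 3: Rate = 147 / 0.23
Step 4: Rate = 639.1 kg/ha

639.1


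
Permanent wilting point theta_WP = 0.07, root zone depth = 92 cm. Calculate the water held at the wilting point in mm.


Step 1: Water (mm) = theta_WP * depth * 10
Step 2: Water = 0.07 * 92 * 10
Step 3: Water = 64.4 mm

64.4


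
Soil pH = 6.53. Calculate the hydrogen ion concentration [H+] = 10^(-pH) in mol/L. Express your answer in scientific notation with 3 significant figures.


Step 1: [H+] = 10^(-pH)
Step 2: [H+] = 10^(-6.53)
Step 3: [H+] = 2.95e-07 mol/L

2.95e-07


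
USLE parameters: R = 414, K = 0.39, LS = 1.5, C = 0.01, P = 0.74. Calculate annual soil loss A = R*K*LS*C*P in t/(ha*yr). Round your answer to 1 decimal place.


Step 1: A = R * K * LS * C * P
Step 2: R * K = 414 * 0.39 = 161.46
Step 3: (R*K) * LS = 161.46 * 1.5 = 242.19
Step 4: * C * P = 242.19 * 0.01 * 0.74 = 1.8
Step 5: A = 1.8 t/(ha*yr)

1.8


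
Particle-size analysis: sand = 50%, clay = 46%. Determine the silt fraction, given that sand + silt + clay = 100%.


Step 1: sand + silt + clay = 100%
Step 2: silt = 100 - sand - clay
Step 3: silt = 100 - 50 - 46
Step 4: silt = 4%

4


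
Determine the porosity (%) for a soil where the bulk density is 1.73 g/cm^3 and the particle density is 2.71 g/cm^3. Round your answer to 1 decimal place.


Step 1: Formula: n = 100 * (1 - BD / PD)
Step 2: n = 100 * (1 - 1.73 / 2.71)
Step 3: n = 100 * (1 - 0.63838)
Step 4: n = 36.2%

36.2


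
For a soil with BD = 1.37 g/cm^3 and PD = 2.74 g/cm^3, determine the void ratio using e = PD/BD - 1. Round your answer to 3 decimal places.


Step 1: e = PD / BD - 1
Step 2: e = 2.74 / 1.37 - 1
Step 3: e = 2.0 - 1
Step 4: e = 1.0

1.0


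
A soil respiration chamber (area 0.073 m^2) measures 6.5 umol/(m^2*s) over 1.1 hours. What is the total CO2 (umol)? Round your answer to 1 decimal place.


Step 1: Convert time to seconds: 1.1 hr * 3600 = 3960.0 s
Step 2: Total = flux * area * time_s
Step 3: Total = 6.5 * 0.073 * 3960.0
Step 4: Total = 1879.0 umol

1879.0


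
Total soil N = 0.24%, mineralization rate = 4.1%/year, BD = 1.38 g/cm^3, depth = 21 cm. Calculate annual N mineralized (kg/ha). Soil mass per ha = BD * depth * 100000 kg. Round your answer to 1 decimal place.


Step 1: Soil mass per ha = BD * depth * 100000 = 1.38 * 21 * 100000 = 2898000 kg
Step 2: Total N pool = soil mass * N%/100 = 2898000 * 0.24/100 = 6955.2 kg/ha
Step 3: N mineralized = N pool * rate%/100 = 6955.2 * 4.1/100 = 285.2 kg/ha/yr

285.2


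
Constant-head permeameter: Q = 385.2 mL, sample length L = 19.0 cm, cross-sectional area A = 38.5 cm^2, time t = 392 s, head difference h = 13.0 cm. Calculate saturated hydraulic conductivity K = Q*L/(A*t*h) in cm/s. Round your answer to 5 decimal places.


Step 1: K = Q * L / (A * t * h)
Step 2: Numerator = 385.2 * 19.0 = 7318.8
Step 3: Denominator = 38.5 * 392 * 13.0 = 196196.0
Step 4: K = 7318.8 / 196196.0 = 0.0373 cm/s

0.0373


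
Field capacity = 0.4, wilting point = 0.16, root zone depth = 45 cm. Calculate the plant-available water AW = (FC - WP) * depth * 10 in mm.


Step 1: Available water = (FC - WP) * depth * 10
Step 2: AW = (0.4 - 0.16) * 45 * 10
Step 3: AW = 0.24 * 45 * 10
Step 4: AW = 108.0 mm

108.0


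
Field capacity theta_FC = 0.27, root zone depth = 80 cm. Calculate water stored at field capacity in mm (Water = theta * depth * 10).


Step 1: Water (mm) = theta_FC * depth (cm) * 10
Step 2: Water = 0.27 * 80 * 10
Step 3: Water = 216.0 mm

216.0


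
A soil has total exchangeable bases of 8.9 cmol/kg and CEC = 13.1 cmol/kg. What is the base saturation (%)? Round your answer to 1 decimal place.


Step 1: BS = 100 * (sum of bases) / CEC
Step 2: BS = 100 * 8.9 / 13.1
Step 3: BS = 67.9%

67.9


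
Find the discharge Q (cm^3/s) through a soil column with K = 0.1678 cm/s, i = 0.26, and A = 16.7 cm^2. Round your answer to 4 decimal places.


Step 1: Apply Darcy's law: Q = K * i * A
Step 2: Q = 0.1678 * 0.26 * 16.7
Step 3: Q = 0.7286 cm^3/s

0.7286


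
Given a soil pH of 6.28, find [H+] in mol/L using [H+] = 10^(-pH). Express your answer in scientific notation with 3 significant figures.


Step 1: [H+] = 10^(-pH)
Step 2: [H+] = 10^(-6.28)
Step 3: [H+] = 5.25e-07 mol/L

5.25e-07


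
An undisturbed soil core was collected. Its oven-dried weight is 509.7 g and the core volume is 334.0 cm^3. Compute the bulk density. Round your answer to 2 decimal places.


Step 1: Identify the formula: BD = dry mass / volume
Step 2: Substitute values: BD = 509.7 / 334.0
Step 3: BD = 1.53 g/cm^3

1.53


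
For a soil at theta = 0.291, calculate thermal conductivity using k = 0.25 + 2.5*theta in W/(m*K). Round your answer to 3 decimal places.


Step 1: k = 0.25 + 2.5 * theta
Step 2: k = 0.25 + 2.5 * 0.291
Step 3: k = 0.25 + 0.728
Step 4: k = 0.978 W/(m*K)

0.978


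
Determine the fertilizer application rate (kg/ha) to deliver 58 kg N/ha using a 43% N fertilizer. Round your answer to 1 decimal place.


Step 1: Fertilizer rate = target N / (N content / 100)
Step 2: Rate = 58 / (43 / 100)
Step 3: Rate = 58 / 0.43
Step 4: Rate = 134.9 kg/ha

134.9


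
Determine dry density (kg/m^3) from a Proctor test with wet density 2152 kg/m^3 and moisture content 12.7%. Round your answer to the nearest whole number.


Step 1: Dry density = wet density / (1 + w/100)
Step 2: Dry density = 2152 / (1 + 12.7/100)
Step 3: Dry density = 2152 / 1.127
Step 4: Dry density = 1909 kg/m^3

1909


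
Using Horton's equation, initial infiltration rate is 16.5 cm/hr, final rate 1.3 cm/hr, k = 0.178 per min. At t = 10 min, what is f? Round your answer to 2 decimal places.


Step 1: f = fc + (f0 - fc) * exp(-k * t)
Step 2: exp(-0.178 * 10) = 0.168638
Step 3: f = 1.3 + (16.5 - 1.3) * 0.168638
Step 4: f = 1.3 + 15.2 * 0.168638
Step 5: f = 3.86 cm/hr

3.86


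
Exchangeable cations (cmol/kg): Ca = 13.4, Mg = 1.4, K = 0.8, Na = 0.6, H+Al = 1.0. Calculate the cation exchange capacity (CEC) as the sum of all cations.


Step 1: CEC = Ca + Mg + K + Na + (H+Al)
Step 2: CEC = 13.4 + 1.4 + 0.8 + 0.6 + 1.0
Step 3: CEC = 17.2 cmol/kg

17.2


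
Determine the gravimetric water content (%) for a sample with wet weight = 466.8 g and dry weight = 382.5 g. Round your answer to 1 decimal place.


Step 1: Water mass = wet - dry = 466.8 - 382.5 = 84.3 g
Step 2: w = 100 * water mass / dry mass
Step 3: w = 100 * 84.3 / 382.5 = 22.0%

22.0


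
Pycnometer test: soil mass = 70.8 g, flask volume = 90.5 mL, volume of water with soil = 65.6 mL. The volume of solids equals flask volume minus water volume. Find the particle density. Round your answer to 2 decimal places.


Step 1: Volume of solids = flask volume - water volume with soil
Step 2: V_solids = 90.5 - 65.6 = 24.9 mL
Step 3: Particle density = mass / V_solids = 70.8 / 24.9 = 2.84 g/cm^3

2.84


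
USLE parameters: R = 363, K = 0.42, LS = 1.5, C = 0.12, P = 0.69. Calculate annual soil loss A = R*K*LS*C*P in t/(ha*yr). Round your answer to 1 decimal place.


Step 1: A = R * K * LS * C * P
Step 2: R * K = 363 * 0.42 = 152.46
Step 3: (R*K) * LS = 152.46 * 1.5 = 228.69
Step 4: * C * P = 228.69 * 0.12 * 0.69 = 18.9
Step 5: A = 18.9 t/(ha*yr)

18.9


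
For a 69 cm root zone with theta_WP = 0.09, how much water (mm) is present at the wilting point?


Step 1: Water (mm) = theta_WP * depth * 10
Step 2: Water = 0.09 * 69 * 10
Step 3: Water = 62.1 mm

62.1


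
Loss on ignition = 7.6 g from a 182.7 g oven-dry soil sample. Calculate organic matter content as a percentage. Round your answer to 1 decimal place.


Step 1: OM% = 100 * LOI / sample mass
Step 2: OM = 100 * 7.6 / 182.7
Step 3: OM = 4.2%

4.2


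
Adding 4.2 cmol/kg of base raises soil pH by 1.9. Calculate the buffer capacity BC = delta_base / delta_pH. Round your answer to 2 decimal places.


Step 1: BC = change in base / change in pH
Step 2: BC = 4.2 / 1.9
Step 3: BC = 2.21 cmol/(kg*pH unit)

2.21


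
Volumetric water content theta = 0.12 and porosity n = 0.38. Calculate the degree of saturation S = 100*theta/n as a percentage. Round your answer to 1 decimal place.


Step 1: S = 100 * theta_v / n
Step 2: S = 100 * 0.12 / 0.38
Step 3: S = 31.6%

31.6


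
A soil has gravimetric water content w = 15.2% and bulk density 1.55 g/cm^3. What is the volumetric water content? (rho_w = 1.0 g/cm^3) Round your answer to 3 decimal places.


Step 1: theta = (w / 100) * BD / rho_w
Step 2: theta = (15.2 / 100) * 1.55 / 1.0
Step 3: theta = 0.152 * 1.55
Step 4: theta = 0.236

0.236


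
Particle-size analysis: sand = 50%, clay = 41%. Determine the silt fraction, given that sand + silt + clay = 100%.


Step 1: sand + silt + clay = 100%
Step 2: silt = 100 - sand - clay
Step 3: silt = 100 - 50 - 41
Step 4: silt = 9%

9


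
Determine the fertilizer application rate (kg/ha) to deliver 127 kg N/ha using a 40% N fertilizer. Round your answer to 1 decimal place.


Step 1: Fertilizer rate = target N / (N content / 100)
Step 2: Rate = 127 / (40 / 100)
Step 3: Rate = 127 / 0.4
Step 4: Rate = 317.5 kg/ha

317.5


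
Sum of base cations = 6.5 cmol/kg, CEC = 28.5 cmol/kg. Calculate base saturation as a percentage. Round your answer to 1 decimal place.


Step 1: BS = 100 * (sum of bases) / CEC
Step 2: BS = 100 * 6.5 / 28.5
Step 3: BS = 22.8%

22.8


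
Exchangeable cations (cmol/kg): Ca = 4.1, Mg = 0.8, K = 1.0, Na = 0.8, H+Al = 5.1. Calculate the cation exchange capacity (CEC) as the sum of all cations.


Step 1: CEC = Ca + Mg + K + Na + (H+Al)
Step 2: CEC = 4.1 + 0.8 + 1.0 + 0.8 + 5.1
Step 3: CEC = 11.8 cmol/kg

11.8


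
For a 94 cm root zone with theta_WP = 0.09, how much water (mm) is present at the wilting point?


Step 1: Water (mm) = theta_WP * depth * 10
Step 2: Water = 0.09 * 94 * 10
Step 3: Water = 84.6 mm

84.6


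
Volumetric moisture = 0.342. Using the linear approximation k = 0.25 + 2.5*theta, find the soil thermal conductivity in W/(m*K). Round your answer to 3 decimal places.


Step 1: k = 0.25 + 2.5 * theta
Step 2: k = 0.25 + 2.5 * 0.342
Step 3: k = 0.25 + 0.855
Step 4: k = 1.105 W/(m*K)

1.105


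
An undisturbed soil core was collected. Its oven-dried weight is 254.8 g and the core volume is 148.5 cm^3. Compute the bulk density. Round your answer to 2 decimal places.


Step 1: Identify the formula: BD = dry mass / volume
Step 2: Substitute values: BD = 254.8 / 148.5
Step 3: BD = 1.72 g/cm^3

1.72


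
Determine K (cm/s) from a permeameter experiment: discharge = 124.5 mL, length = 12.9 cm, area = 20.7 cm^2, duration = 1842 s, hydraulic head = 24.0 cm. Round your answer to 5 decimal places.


Step 1: K = Q * L / (A * t * h)
Step 2: Numerator = 124.5 * 12.9 = 1606.05
Step 3: Denominator = 20.7 * 1842 * 24.0 = 915105.6
Step 4: K = 1606.05 / 915105.6 = 0.00176 cm/s

0.00176


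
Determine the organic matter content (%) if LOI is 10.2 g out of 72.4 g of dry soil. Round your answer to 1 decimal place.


Step 1: OM% = 100 * LOI / sample mass
Step 2: OM = 100 * 10.2 / 72.4
Step 3: OM = 14.1%

14.1


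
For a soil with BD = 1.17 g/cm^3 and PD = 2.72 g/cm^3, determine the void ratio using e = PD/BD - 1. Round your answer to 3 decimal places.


Step 1: e = PD / BD - 1
Step 2: e = 2.72 / 1.17 - 1
Step 3: e = 2.32479 - 1
Step 4: e = 1.325

1.325


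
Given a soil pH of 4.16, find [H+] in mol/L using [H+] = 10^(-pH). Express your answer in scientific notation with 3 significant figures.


Step 1: [H+] = 10^(-pH)
Step 2: [H+] = 10^(-4.16)
Step 3: [H+] = 6.92e-05 mol/L

6.92e-05


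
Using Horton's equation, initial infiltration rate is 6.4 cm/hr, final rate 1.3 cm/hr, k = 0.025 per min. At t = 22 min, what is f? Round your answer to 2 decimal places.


Step 1: f = fc + (f0 - fc) * exp(-k * t)
Step 2: exp(-0.025 * 22) = 0.57695
Step 3: f = 1.3 + (6.4 - 1.3) * 0.57695
Step 4: f = 1.3 + 5.1 * 0.57695
Step 5: f = 4.24 cm/hr

4.24


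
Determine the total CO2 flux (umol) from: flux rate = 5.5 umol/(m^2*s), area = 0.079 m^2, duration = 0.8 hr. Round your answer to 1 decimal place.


Step 1: Convert time to seconds: 0.8 hr * 3600 = 2880.0 s
Step 2: Total = flux * area * time_s
Step 3: Total = 5.5 * 0.079 * 2880.0
Step 4: Total = 1251.4 umol

1251.4


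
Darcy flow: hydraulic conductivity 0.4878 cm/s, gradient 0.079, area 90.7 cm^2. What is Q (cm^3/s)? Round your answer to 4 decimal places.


Step 1: Apply Darcy's law: Q = K * i * A
Step 2: Q = 0.4878 * 0.079 * 90.7
Step 3: Q = 3.4952 cm^3/s

3.4952


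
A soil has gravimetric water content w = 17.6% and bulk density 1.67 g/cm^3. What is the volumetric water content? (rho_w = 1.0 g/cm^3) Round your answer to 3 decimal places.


Step 1: theta = (w / 100) * BD / rho_w
Step 2: theta = (17.6 / 100) * 1.67 / 1.0
Step 3: theta = 0.176 * 1.67
Step 4: theta = 0.294

0.294


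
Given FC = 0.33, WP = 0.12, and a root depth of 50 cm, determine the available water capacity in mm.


Step 1: Available water = (FC - WP) * depth * 10
Step 2: AW = (0.33 - 0.12) * 50 * 10
Step 3: AW = 0.21 * 50 * 10
Step 4: AW = 105.0 mm

105.0


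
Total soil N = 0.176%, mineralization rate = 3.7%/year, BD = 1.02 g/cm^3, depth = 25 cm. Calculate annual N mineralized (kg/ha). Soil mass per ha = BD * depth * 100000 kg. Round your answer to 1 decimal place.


Step 1: Soil mass per ha = BD * depth * 100000 = 1.02 * 25 * 100000 = 2550000 kg
Step 2: Total N pool = soil mass * N%/100 = 2550000 * 0.176/100 = 4488.0 kg/ha
Step 3: N mineralized = N pool * rate%/100 = 4488.0 * 3.7/100 = 166.1 kg/ha/yr

166.1


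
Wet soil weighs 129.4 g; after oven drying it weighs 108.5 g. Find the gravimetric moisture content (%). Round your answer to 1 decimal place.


Step 1: Water mass = wet - dry = 129.4 - 108.5 = 20.9 g
Step 2: w = 100 * water mass / dry mass
Step 3: w = 100 * 20.9 / 108.5 = 19.3%

19.3


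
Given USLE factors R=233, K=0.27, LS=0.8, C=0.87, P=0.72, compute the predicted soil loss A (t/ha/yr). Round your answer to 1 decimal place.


Step 1: A = R * K * LS * C * P
Step 2: R * K = 233 * 0.27 = 62.91
Step 3: (R*K) * LS = 62.91 * 0.8 = 50.328
Step 4: * C * P = 50.328 * 0.87 * 0.72 = 31.5
Step 5: A = 31.5 t/(ha*yr)

31.5


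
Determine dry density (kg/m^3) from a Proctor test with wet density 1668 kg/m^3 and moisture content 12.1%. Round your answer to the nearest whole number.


Step 1: Dry density = wet density / (1 + w/100)
Step 2: Dry density = 1668 / (1 + 12.1/100)
Step 3: Dry density = 1668 / 1.121
Step 4: Dry density = 1488 kg/m^3

1488


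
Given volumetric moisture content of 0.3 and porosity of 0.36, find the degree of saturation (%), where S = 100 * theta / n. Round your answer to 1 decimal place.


Step 1: S = 100 * theta_v / n
Step 2: S = 100 * 0.3 / 0.36
Step 3: S = 83.3%

83.3


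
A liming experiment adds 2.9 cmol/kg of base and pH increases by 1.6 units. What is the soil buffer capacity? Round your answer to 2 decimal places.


Step 1: BC = change in base / change in pH
Step 2: BC = 2.9 / 1.6
Step 3: BC = 1.81 cmol/(kg*pH unit)

1.81


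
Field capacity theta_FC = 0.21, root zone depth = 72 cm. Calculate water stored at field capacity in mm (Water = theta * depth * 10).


Step 1: Water (mm) = theta_FC * depth (cm) * 10
Step 2: Water = 0.21 * 72 * 10
Step 3: Water = 151.2 mm

151.2


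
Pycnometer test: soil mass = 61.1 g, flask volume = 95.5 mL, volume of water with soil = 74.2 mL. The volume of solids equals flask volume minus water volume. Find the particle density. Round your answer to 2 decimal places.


Step 1: Volume of solids = flask volume - water volume with soil
Step 2: V_solids = 95.5 - 74.2 = 21.3 mL
Step 3: Particle density = mass / V_solids = 61.1 / 21.3 = 2.87 g/cm^3

2.87


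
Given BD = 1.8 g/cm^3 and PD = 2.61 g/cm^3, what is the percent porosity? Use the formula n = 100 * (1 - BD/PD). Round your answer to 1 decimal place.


Step 1: Formula: n = 100 * (1 - BD / PD)
Step 2: n = 100 * (1 - 1.8 / 2.61)
Step 3: n = 100 * (1 - 0.68966)
Step 4: n = 31.0%

31.0


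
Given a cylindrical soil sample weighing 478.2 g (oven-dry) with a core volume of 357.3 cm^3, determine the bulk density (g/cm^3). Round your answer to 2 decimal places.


Step 1: Identify the formula: BD = dry mass / volume
Step 2: Substitute values: BD = 478.2 / 357.3
Step 3: BD = 1.34 g/cm^3

1.34


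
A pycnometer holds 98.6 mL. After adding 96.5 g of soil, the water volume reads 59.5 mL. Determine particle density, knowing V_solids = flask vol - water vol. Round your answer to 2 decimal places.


Step 1: Volume of solids = flask volume - water volume with soil
Step 2: V_solids = 98.6 - 59.5 = 39.1 mL
Step 3: Particle density = mass / V_solids = 96.5 / 39.1 = 2.47 g/cm^3

2.47


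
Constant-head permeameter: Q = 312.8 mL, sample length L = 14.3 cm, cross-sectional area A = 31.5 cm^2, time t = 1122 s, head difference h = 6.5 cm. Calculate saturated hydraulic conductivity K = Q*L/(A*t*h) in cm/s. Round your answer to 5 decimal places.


Step 1: K = Q * L / (A * t * h)
Step 2: Numerator = 312.8 * 14.3 = 4473.04
Step 3: Denominator = 31.5 * 1122 * 6.5 = 229729.5
Step 4: K = 4473.04 / 229729.5 = 0.01947 cm/s

0.01947


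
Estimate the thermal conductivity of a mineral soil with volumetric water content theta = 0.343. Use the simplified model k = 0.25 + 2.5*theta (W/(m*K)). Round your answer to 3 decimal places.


Step 1: k = 0.25 + 2.5 * theta
Step 2: k = 0.25 + 2.5 * 0.343
Step 3: k = 0.25 + 0.858
Step 4: k = 1.108 W/(m*K)

1.108


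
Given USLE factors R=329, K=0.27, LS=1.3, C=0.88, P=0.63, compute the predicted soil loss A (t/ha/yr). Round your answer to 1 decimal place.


Step 1: A = R * K * LS * C * P
Step 2: R * K = 329 * 0.27 = 88.83
Step 3: (R*K) * LS = 88.83 * 1.3 = 115.479
Step 4: * C * P = 115.479 * 0.88 * 0.63 = 64.0
Step 5: A = 64.0 t/(ha*yr)

64.0


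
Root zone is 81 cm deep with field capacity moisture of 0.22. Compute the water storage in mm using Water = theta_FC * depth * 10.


Step 1: Water (mm) = theta_FC * depth (cm) * 10
Step 2: Water = 0.22 * 81 * 10
Step 3: Water = 178.2 mm

178.2


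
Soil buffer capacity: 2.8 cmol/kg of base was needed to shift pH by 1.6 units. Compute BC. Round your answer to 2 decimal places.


Step 1: BC = change in base / change in pH
Step 2: BC = 2.8 / 1.6
Step 3: BC = 1.75 cmol/(kg*pH unit)

1.75


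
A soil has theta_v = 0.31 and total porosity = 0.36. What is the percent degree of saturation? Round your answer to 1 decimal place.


Step 1: S = 100 * theta_v / n
Step 2: S = 100 * 0.31 / 0.36
Step 3: S = 86.1%

86.1


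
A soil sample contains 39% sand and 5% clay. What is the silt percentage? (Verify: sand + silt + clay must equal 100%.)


Step 1: sand + silt + clay = 100%
Step 2: silt = 100 - sand - clay
Step 3: silt = 100 - 39 - 5
Step 4: silt = 56%

56


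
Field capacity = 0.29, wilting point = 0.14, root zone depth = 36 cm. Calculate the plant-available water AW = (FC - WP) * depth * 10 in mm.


Step 1: Available water = (FC - WP) * depth * 10
Step 2: AW = (0.29 - 0.14) * 36 * 10
Step 3: AW = 0.15 * 36 * 10
Step 4: AW = 54.0 mm

54.0


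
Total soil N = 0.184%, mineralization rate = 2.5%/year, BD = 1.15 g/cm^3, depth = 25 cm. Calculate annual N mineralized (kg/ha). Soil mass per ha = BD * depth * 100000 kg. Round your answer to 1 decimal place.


Step 1: Soil mass per ha = BD * depth * 100000 = 1.15 * 25 * 100000 = 2875000 kg
Step 2: Total N pool = soil mass * N%/100 = 2875000 * 0.184/100 = 5290.0 kg/ha
Step 3: N mineralized = N pool * rate%/100 = 5290.0 * 2.5/100 = 132.3 kg/ha/yr

132.3


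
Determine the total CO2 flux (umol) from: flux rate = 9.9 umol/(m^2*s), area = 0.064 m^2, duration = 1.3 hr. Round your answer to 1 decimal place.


Step 1: Convert time to seconds: 1.3 hr * 3600 = 4680.0 s
Step 2: Total = flux * area * time_s
Step 3: Total = 9.9 * 0.064 * 4680.0
Step 4: Total = 2965.2 umol

2965.2


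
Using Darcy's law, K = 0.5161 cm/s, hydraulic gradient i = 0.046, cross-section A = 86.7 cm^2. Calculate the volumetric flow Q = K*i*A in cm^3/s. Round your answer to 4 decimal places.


Step 1: Apply Darcy's law: Q = K * i * A
Step 2: Q = 0.5161 * 0.046 * 86.7
Step 3: Q = 2.0583 cm^3/s

2.0583


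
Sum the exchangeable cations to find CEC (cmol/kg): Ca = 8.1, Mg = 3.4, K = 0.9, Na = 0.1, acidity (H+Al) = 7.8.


Step 1: CEC = Ca + Mg + K + Na + (H+Al)
Step 2: CEC = 8.1 + 3.4 + 0.9 + 0.1 + 7.8
Step 3: CEC = 20.3 cmol/kg

20.3


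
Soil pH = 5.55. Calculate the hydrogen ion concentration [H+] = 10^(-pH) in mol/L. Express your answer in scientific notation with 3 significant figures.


Step 1: [H+] = 10^(-pH)
Step 2: [H+] = 10^(-5.55)
Step 3: [H+] = 2.82e-06 mol/L

2.82e-06


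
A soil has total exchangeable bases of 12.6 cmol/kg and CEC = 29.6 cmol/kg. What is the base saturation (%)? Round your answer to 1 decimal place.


Step 1: BS = 100 * (sum of bases) / CEC
Step 2: BS = 100 * 12.6 / 29.6
Step 3: BS = 42.6%

42.6


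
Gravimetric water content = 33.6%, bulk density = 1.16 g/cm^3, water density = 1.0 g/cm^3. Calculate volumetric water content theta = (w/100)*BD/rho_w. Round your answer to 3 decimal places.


Step 1: theta = (w / 100) * BD / rho_w
Step 2: theta = (33.6 / 100) * 1.16 / 1.0
Step 3: theta = 0.336 * 1.16
Step 4: theta = 0.39

0.39


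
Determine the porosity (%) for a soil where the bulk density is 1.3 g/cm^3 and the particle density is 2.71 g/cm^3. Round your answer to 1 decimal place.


Step 1: Formula: n = 100 * (1 - BD / PD)
Step 2: n = 100 * (1 - 1.3 / 2.71)
Step 3: n = 100 * (1 - 0.4797)
Step 4: n = 52.0%

52.0


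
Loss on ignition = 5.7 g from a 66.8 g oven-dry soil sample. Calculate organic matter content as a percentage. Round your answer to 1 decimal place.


Step 1: OM% = 100 * LOI / sample mass
Step 2: OM = 100 * 5.7 / 66.8
Step 3: OM = 8.5%

8.5


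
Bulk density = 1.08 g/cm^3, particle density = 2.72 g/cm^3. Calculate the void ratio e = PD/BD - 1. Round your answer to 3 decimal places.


Step 1: e = PD / BD - 1
Step 2: e = 2.72 / 1.08 - 1
Step 3: e = 2.51852 - 1
Step 4: e = 1.519

1.519


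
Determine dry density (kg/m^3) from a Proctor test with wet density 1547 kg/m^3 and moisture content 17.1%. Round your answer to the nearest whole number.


Step 1: Dry density = wet density / (1 + w/100)
Step 2: Dry density = 1547 / (1 + 17.1/100)
Step 3: Dry density = 1547 / 1.171
Step 4: Dry density = 1321 kg/m^3

1321


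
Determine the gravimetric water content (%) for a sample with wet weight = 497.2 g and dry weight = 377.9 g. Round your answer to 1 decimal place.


Step 1: Water mass = wet - dry = 497.2 - 377.9 = 119.3 g
Step 2: w = 100 * water mass / dry mass
Step 3: w = 100 * 119.3 / 377.9 = 31.6%

31.6


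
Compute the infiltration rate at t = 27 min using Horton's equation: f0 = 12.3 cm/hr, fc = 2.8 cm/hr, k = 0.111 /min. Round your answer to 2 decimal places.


Step 1: f = fc + (f0 - fc) * exp(-k * t)
Step 2: exp(-0.111 * 27) = 0.049937
Step 3: f = 2.8 + (12.3 - 2.8) * 0.049937
Step 4: f = 2.8 + 9.5 * 0.049937
Step 5: f = 3.27 cm/hr

3.27


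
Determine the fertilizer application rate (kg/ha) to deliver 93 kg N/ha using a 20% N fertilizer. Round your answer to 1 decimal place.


Step 1: Fertilizer rate = target N / (N content / 100)
Step 2: Rate = 93 / (20 / 100)
Step 3: Rate = 93 / 0.2
Step 4: Rate = 465.0 kg/ha

465.0


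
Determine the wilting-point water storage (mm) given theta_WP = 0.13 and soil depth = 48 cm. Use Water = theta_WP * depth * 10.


Step 1: Water (mm) = theta_WP * depth * 10
Step 2: Water = 0.13 * 48 * 10
Step 3: Water = 62.4 mm

62.4


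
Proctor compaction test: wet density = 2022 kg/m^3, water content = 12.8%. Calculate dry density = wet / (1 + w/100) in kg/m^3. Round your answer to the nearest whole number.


Step 1: Dry density = wet density / (1 + w/100)
Step 2: Dry density = 2022 / (1 + 12.8/100)
Step 3: Dry density = 2022 / 1.128
Step 4: Dry density = 1793 kg/m^3

1793


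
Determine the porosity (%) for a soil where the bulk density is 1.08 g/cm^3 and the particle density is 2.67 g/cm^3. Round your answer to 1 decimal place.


Step 1: Formula: n = 100 * (1 - BD / PD)
Step 2: n = 100 * (1 - 1.08 / 2.67)
Step 3: n = 100 * (1 - 0.40449)
Step 4: n = 59.6%

59.6


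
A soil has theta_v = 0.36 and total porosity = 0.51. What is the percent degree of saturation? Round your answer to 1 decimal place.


Step 1: S = 100 * theta_v / n
Step 2: S = 100 * 0.36 / 0.51
Step 3: S = 70.6%

70.6


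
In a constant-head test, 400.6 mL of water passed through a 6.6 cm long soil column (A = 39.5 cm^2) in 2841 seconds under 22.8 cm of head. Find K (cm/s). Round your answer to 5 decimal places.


Step 1: K = Q * L / (A * t * h)
Step 2: Numerator = 400.6 * 6.6 = 2643.96
Step 3: Denominator = 39.5 * 2841 * 22.8 = 2558604.6
Step 4: K = 2643.96 / 2558604.6 = 0.00103 cm/s

0.00103


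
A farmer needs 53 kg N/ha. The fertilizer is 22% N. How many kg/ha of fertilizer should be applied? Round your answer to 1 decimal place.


Step 1: Fertilizer rate = target N / (N content / 100)
Step 2: Rate = 53 / (22 / 100)
Step 3: Rate = 53 / 0.22
Step 4: Rate = 240.9 kg/ha

240.9


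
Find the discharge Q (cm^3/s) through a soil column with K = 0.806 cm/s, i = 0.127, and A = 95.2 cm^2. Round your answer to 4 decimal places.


Step 1: Apply Darcy's law: Q = K * i * A
Step 2: Q = 0.806 * 0.127 * 95.2
Step 3: Q = 9.7449 cm^3/s

9.7449


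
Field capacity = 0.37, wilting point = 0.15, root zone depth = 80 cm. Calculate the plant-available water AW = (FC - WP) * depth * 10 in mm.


Step 1: Available water = (FC - WP) * depth * 10
Step 2: AW = (0.37 - 0.15) * 80 * 10
Step 3: AW = 0.22 * 80 * 10
Step 4: AW = 176.0 mm

176.0


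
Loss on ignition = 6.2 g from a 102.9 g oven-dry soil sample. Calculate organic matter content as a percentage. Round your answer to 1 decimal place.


Step 1: OM% = 100 * LOI / sample mass
Step 2: OM = 100 * 6.2 / 102.9
Step 3: OM = 6.0%

6.0


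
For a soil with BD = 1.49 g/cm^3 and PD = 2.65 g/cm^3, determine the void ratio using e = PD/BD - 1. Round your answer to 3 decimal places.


Step 1: e = PD / BD - 1
Step 2: e = 2.65 / 1.49 - 1
Step 3: e = 1.77852 - 1
Step 4: e = 0.779

0.779


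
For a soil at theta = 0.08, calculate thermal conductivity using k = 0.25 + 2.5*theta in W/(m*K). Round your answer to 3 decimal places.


Step 1: k = 0.25 + 2.5 * theta
Step 2: k = 0.25 + 2.5 * 0.08
Step 3: k = 0.25 + 0.2
Step 4: k = 0.45 W/(m*K)

0.45


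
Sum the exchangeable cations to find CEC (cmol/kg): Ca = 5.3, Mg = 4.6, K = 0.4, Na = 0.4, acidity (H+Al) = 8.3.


Step 1: CEC = Ca + Mg + K + Na + (H+Al)
Step 2: CEC = 5.3 + 4.6 + 0.4 + 0.4 + 8.3
Step 3: CEC = 19.0 cmol/kg

19.0


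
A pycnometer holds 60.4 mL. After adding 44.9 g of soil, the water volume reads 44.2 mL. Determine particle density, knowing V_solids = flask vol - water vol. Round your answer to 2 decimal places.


Step 1: Volume of solids = flask volume - water volume with soil
Step 2: V_solids = 60.4 - 44.2 = 16.2 mL
Step 3: Particle density = mass / V_solids = 44.9 / 16.2 = 2.77 g/cm^3

2.77


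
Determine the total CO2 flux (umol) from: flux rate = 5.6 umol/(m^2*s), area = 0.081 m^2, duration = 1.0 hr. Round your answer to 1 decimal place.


Step 1: Convert time to seconds: 1.0 hr * 3600 = 3600.0 s
Step 2: Total = flux * area * time_s
Step 3: Total = 5.6 * 0.081 * 3600.0
Step 4: Total = 1633.0 umol

1633.0


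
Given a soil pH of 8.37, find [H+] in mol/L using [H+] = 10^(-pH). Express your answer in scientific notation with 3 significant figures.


Step 1: [H+] = 10^(-pH)
Step 2: [H+] = 10^(-8.37)
Step 3: [H+] = 4.27e-09 mol/L

4.27e-09
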